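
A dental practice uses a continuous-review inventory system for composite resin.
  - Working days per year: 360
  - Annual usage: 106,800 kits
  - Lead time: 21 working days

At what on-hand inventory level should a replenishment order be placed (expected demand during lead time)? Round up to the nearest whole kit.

6,230 kits

Daily demand d = 106,800 / 360 = 296.667 kits/day
Demand during lead time = 296.667 × 21 = 6,230.00
Reorder point = 6,230.00 → round up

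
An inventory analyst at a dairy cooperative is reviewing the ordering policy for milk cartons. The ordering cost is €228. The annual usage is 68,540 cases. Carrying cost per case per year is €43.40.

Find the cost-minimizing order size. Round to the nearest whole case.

Q* = √(2·D·S / H) = √(2·68,540·228 / 43.4) = √720,143.8 ≈ 848.61

849 cases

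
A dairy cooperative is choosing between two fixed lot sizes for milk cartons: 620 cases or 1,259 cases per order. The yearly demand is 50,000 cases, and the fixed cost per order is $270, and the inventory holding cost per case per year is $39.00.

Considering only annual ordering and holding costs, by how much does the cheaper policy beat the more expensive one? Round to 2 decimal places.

For each Q, cost = (D/Q)·S + (Q/2)·H.
TC(620) = (50,000/620)×270 + (620/2)×39 = $33,864.19
TC(1,259) = (50,000/1,259)×270 + (1,259/2)×39 = $35,273.30
Cheaper: Q = 620.  Difference = $1,409.10

$1,409.10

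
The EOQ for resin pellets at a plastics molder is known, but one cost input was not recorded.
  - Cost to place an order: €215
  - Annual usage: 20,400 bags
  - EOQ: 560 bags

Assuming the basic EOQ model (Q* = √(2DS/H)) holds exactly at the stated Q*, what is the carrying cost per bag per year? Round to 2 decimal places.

€27.97

From Q* = √(2DS/H) ⇒ Q*² = 2DS/H.
H = 2DS / Q² = 2 × 20,400 × 215 / 560² = 27.9719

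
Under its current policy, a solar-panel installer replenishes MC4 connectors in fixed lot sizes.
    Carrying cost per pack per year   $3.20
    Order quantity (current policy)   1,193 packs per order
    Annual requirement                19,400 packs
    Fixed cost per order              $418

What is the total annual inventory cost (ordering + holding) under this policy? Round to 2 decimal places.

$8,706.12

Annual ordering cost = (D/Q)·S = (19,400/1,193) × 418 = $6,797.32
Annual holding cost  = (Q/2)·H = (1,193/2) × 3.2 = $1,908.80
Total = $6,797.32 + $1,908.80 = $8,706.12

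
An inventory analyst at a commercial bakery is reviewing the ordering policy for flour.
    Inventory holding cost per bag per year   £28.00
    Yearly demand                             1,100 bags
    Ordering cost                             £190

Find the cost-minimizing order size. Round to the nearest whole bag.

122 bags

Q* = √(2·D·S / H) = √(2·1,100·190 / 28) = √14,928.6 ≈ 122.18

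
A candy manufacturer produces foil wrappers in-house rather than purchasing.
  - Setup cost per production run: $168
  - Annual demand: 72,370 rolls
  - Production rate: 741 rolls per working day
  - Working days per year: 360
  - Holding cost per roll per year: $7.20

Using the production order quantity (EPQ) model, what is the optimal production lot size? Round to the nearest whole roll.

2,153 rolls

Daily demand d = 72,370/360 = 201.028; p = 741; 1 − d/p = 0.72871
EPQ = √(2DS / (H(1 − d/p)))
    = √(2 × 72,370 × 168 / (7.2 × 0.72871)) ≈ 2,152.81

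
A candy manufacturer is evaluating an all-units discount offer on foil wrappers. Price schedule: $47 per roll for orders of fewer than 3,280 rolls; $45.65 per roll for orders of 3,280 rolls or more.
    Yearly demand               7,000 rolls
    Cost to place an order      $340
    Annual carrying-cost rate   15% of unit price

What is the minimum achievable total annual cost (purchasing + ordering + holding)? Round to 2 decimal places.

H₁ = 15%×$47 = $7.0500;  H₂ = 15%×$45.65 = $6.8475
EOQ₁ = √(2×7,000×340/7.0500) = 821.69  (< 3,280, feasible at tier 1)
EOQ₂ = √(2×7,000×340/6.8475) = 833.75  (< 3,280 → use Q = 3,280 at tier-2 price)
TC(tier 1 (EOQ₁), Q≈821.7) = $334,792.93
TC(tier 2, Q≈3,280.0) = $331,505.51
Minimum at tier 2: $331,505.51

$331,505.51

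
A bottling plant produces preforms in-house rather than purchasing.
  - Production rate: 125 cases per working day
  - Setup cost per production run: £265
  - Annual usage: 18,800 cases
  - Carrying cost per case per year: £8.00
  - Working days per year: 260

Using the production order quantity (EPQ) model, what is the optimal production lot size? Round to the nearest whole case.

1,719 cases

Daily demand d = 18,800/260 = 72.308; p = 125; 1 − d/p = 0.42154
EPQ = √(2DS / (H(1 − d/p)))
    = √(2 × 18,800 × 265 / (8 × 0.42154)) ≈ 1,718.91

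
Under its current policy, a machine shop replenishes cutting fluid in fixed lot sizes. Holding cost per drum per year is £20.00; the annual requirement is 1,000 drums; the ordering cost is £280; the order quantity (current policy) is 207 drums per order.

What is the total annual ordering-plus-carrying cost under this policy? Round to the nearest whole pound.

£3,423

Ordering: D/Q × S = 1,000/207 × £280 = £1,352.66
Holding:  Q/2 × H = 207/2 × £20 = £2,070.00
Total = £1,352.66 + £2,070.00 = £3,422.66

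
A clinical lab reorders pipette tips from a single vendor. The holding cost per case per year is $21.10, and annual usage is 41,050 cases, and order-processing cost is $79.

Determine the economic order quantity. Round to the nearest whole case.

554 cases

Q* = √(2·D·S / H) = √(2·41,050·79 / 21.1) = √307,388.6 ≈ 554.43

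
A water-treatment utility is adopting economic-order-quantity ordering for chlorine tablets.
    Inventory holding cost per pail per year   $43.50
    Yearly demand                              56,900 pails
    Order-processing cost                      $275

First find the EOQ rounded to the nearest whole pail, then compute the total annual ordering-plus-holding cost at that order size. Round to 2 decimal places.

Optimal lot size Q* = (2 × 56,900 × $275 / $43.5)^½ ≈ 848.19 → Q = 848 pails
Annual ordering cost = (D/Q)·S = (56,900/848) × 275 = $18,452.24
Annual holding cost  = (Q/2)·H = (848/2) × 43.5 = $18,444.00
Total = $18,452.24 + $18,444.00 = $36,896.24

$36,896.24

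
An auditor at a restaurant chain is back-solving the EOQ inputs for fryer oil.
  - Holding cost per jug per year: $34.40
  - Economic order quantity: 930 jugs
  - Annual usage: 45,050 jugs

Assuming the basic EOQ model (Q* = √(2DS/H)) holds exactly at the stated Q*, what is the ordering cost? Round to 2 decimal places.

EOQ relation: Q² = 2DS/H, so rearrange for the unknown.
S = Q²H / (2D) = 930² × 34.4 / (2 × 45,050) = 330.2171

$330.22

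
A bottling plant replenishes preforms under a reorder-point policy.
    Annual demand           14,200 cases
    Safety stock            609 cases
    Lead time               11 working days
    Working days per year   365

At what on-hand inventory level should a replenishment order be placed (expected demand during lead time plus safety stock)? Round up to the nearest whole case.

Daily demand d = 14,200 / 365 = 38.904 cases/day
Demand during lead time = 38.904 × 11 = 427.95
Reorder point = 427.95 + 609 = 1,036.95 → round up

1,037 cases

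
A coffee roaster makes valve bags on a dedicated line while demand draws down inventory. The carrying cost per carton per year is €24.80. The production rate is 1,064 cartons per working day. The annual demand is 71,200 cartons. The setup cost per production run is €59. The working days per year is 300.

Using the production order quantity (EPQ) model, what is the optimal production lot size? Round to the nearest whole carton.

660 cartons

Daily demand d = 71,200/300 = 237.333; p = 1064; 1 − d/p = 0.77694
EPQ = √(2DS / (H(1 − d/p)))
    = √(2 × 71,200 × 59 / (24.8 × 0.77694)) ≈ 660.33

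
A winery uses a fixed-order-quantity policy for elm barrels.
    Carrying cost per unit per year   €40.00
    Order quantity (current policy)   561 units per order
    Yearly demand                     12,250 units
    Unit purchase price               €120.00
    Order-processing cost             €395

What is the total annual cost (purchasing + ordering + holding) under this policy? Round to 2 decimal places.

Ordering: D/Q × S = 12,250/561 × €395 = €8,625.22
Holding:  Q/2 × H = 561/2 × €40 = €11,220.00
Purchase cost = D·C = 12,250 × 120 = €1,470,000.00
Total = €8,625.22 + €11,220.00 + €1,470,000.00 = €1,489,845.22

€1,489,845.22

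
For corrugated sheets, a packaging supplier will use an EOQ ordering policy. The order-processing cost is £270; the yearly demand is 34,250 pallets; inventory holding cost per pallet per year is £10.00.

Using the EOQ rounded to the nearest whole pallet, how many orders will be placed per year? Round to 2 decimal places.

Optimal lot size Q* = (2 × 34,250 × £270 / £10)^½ ≈ 1,359.96 → Q = 1,360
Orders per year = D/Q = 34,250 / 1,360 = 25.184

25.18 orders per year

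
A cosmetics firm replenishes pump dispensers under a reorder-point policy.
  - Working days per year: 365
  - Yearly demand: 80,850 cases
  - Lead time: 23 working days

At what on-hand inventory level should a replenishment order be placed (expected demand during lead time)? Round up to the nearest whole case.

5,095 cases

Daily demand d = 80,850 / 365 = 221.507 cases/day
Demand during lead time = 221.507 × 23 = 5,094.66
Reorder point = 5,094.66 → round up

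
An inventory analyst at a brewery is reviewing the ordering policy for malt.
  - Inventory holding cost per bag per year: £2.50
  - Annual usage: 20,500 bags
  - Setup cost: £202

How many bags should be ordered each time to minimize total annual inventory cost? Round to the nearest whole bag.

2DS/H = 2·20,500·202/2.5 = 3,312,800.00
EOQ = √3,312,800.00 ≈ 1,820.11

1,820 bags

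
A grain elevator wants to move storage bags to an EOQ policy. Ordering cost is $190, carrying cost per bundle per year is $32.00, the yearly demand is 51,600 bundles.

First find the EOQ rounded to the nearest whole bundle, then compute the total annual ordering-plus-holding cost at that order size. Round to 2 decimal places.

Optimal lot size Q* = (2 × 51,600 × $190 / $32)^½ ≈ 782.78 → Q = 783 bundles
Orders/yr = 51,600/783 = 65.900; ordering cost = 65.900 × $190 = $12,521.07
Average inventory = 783/2 = 391.5; holding cost = 391.5 × $32 = $12,528.00
Total = $12,521.07 + $12,528.00 = $25,049.07

$25,049.07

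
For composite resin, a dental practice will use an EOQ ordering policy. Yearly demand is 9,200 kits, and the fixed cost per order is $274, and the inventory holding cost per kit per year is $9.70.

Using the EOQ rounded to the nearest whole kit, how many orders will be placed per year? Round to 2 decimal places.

EOQ = √(2DS/H) = √(2 × 9,200 × 274 / 9.7)
    = √(519,752.58) ≈ 720.94 → Q = 721
Orders per year = D/Q = 9,200 / 721 = 12.760

12.76 orders per year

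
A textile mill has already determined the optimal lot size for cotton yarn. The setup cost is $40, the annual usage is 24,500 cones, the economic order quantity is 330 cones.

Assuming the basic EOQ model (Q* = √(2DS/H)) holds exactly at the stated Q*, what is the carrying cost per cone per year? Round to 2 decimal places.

$18.00

From Q* = √(2DS/H) ⇒ Q*² = 2DS/H.
H = 2DS / Q² = 2 × 24,500 × 40 / 330² = 17.9982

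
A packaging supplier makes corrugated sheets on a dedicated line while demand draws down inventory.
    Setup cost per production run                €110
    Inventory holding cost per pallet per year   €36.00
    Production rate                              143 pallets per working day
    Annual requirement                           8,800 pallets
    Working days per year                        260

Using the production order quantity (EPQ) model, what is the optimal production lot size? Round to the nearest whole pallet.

265 pallets

d = 8,800/260 = 33.8462 pallets/day;  effective holding cost H(1 − d/p) = 36·(1 − 33.8462/143) = 27.47929
Q* = √(2DS / H_eff) = √(2·8,800·110 / 27.47929) ≈ 265.43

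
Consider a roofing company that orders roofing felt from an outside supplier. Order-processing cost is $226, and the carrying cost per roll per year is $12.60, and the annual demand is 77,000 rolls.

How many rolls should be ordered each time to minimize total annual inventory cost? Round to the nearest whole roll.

1,662 rolls

2DS/H = 2·77,000·226/12.6 = 2,762,222.22
EOQ = √2,762,222.22 ≈ 1,661.99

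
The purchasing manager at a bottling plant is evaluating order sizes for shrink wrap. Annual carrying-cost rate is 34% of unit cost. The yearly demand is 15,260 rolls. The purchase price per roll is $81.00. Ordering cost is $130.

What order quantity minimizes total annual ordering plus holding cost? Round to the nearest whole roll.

Holding cost per roll per year: H = 34% × $81 = $27.5400
EOQ = √(2DS/H) = √(2 × 15,260 × 130 / 27.54)
    = √(144,066.81) ≈ 379.56

380 rolls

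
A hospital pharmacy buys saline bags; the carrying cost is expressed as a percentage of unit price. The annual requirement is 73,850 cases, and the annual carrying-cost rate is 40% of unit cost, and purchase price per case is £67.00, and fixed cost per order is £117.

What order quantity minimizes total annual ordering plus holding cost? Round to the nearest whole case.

Carrying cost H = £67 × 40% = £26.8000/case/yr
2DS/H = 2·73,850·117/26.8 = 644,809.70
EOQ = √644,809.70 ≈ 803.00

803 cases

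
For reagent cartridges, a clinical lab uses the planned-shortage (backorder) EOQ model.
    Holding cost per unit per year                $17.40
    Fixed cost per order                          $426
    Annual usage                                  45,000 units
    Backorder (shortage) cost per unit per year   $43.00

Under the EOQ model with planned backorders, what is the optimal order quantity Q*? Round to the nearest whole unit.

Basic EOQ = √(2·45,000·426/17.4) = 1,484.402
Backorder adjustment √((H+b)/b) = √((17.4+43)/43) = 1.1852
Q* = 1,484.402 × 1.1852 ≈ 1,759.28

1,759 units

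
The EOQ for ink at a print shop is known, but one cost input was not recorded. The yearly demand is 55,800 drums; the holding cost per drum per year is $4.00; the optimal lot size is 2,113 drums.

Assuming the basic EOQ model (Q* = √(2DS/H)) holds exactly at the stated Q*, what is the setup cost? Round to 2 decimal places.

EOQ relation: Q² = 2DS/H, so rearrange for the unknown.
S = Q²H / (2D) = 2,113² × 4 / (2 × 55,800) = 160.0276

$160.03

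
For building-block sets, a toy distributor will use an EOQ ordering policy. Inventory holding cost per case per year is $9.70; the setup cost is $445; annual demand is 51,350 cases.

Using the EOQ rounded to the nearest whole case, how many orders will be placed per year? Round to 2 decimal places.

23.65 orders per year

Optimal lot size Q* = (2 × 51,350 × $445 / $9.7)^½ ≈ 2,170.60 → Q = 2,171
N = D/Q = 51,350/2,171 ≈ 23.653 orders/yr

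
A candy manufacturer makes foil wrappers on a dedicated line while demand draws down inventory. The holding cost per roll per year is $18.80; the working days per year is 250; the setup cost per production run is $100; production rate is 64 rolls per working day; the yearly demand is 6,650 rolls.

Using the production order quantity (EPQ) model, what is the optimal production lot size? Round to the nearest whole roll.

d = 6,650/250 = 26.6000 rolls/day;  effective holding cost H(1 − d/p) = 18.8·(1 − 26.6000/64) = 10.98625
Q* = √(2DS / H_eff) = √(2·6,650·100 / 10.98625) ≈ 347.94

348 rolls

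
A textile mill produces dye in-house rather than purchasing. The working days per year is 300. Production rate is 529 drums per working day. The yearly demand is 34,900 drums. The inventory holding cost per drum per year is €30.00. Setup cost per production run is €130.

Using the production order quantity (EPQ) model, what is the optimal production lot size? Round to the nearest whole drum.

623 drums

Daily demand d = 34,900/300 = 116.333; p = 529; 1 − d/p = 0.78009
EPQ = √(2DS / (H(1 − d/p)))
    = √(2 × 34,900 × 130 / (30 × 0.78009)) ≈ 622.68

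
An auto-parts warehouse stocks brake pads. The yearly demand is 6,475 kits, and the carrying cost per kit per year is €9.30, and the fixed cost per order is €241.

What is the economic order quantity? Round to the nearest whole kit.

579 kits

Optimal lot size Q* = (2 × 6,475 × €241 / €9.3)^½ ≈ 579.30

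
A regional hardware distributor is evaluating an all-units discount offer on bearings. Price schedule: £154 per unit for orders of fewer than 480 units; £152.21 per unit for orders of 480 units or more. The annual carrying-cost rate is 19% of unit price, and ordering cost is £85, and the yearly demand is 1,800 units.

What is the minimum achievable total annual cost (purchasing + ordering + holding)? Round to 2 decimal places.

£280,192.25

H₁ = 19%×£154 = £29.2600;  H₂ = 19%×£152.21 = £28.9199
EOQ₁ = √(2×1,800×85/29.2600) = 102.26  (< 480, feasible at tier 1)
EOQ₂ = √(2×1,800×85/28.9199) = 102.86  (< 480 → use Q = 480 at tier-2 price)
TC(tier 1 (EOQ₁), Q≈102.3) = £280,192.25
TC(tier 2, Q≈480.0) = £281,237.53
Minimum at tier 1 (EOQ₁): £280,192.25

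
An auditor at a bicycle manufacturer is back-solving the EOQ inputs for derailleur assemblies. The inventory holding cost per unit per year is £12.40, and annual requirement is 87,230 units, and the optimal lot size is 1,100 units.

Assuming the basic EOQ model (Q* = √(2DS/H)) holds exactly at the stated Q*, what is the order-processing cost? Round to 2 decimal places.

EOQ relation: Q² = 2DS/H, so rearrange for the unknown.
S = Q²H / (2D) = 1,100² × 12.4 / (2 × 87,230) = 86.0025

£86.00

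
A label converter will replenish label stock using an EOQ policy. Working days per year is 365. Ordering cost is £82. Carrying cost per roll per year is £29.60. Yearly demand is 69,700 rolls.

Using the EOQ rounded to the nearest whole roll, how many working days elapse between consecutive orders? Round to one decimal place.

Optimal lot size Q* = (2 × 69,700 × £82 / £29.6)^½ ≈ 621.43 → Q = 621 rolls
Cycle time = (working days × Q)/D = (365 × 621) / 69,700 = 3.252 days

3.3 days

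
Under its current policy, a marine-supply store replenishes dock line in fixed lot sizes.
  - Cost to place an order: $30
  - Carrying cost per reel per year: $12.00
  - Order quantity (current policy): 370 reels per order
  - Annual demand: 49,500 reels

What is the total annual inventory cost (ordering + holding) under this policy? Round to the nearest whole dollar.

$6,234

Ordering: D/Q × S = 49,500/370 × $30 = $4,013.51
Holding:  Q/2 × H = 370/2 × $12 = $2,220.00
Total = $4,013.51 + $2,220.00 = $6,233.51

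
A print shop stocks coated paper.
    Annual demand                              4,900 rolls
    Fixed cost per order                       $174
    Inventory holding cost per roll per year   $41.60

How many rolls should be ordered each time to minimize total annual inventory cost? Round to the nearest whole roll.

Q* = √(2·D·S / H) = √(2·4,900·174 / 41.6) = √40,990.4 ≈ 202.46

202 rolls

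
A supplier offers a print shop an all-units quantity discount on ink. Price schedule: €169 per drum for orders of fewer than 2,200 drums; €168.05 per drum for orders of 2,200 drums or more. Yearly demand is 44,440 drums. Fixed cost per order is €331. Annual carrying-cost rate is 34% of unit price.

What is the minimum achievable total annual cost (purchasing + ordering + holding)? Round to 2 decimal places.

H₁ = 34%×€169 = €57.4600;  H₂ = 34%×€168.05 = €57.1370
EOQ₁ = √(2×44,440×331/57.4600) = 715.54  (< 2,200, feasible at tier 1)
EOQ₂ = √(2×44,440×331/57.1370) = 717.56  (< 2,200 → use Q = 2,200 at tier-2 price)
TC(tier 1 (EOQ₁), Q≈715.5) = €7,551,474.86
TC(tier 2, Q≈2,200.0) = €7,537,678.90
Minimum at tier 2: €7,537,678.90

€7,537,678.90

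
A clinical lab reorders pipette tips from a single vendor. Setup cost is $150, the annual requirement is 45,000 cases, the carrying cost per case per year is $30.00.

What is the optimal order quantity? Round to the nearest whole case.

Optimal lot size Q* = (2 × 45,000 × $150 / $30)^½ ≈ 670.82

671 cases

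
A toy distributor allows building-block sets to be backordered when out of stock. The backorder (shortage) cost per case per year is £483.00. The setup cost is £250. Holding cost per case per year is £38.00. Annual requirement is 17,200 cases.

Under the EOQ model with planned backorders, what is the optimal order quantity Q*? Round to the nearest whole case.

494 cases

Basic EOQ = √(2·17,200·250/38) = 475.727
Backorder adjustment √((H+b)/b) = √((38+483)/483) = 1.0386
Q* = 475.727 × 1.0386 ≈ 494.09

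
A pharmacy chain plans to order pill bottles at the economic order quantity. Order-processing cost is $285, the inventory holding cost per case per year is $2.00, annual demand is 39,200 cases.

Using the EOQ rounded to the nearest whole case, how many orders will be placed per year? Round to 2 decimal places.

11.73 orders per year

Optimal lot size Q* = (2 × 39,200 × $285 / $2)^½ ≈ 3,342.45 → Q = 3,342
Orders per year = D/Q = 39,200 / 3,342 = 11.730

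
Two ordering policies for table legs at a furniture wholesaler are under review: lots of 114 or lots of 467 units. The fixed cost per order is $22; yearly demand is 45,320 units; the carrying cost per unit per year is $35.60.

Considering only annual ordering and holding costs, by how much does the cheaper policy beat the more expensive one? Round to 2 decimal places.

$327.58

TC(Q) = (D/Q)S + (Q/2)H
TC(114) = (45,320/114)×22 + (114/2)×35.6 = $10,775.16
TC(467) = (45,320/467)×22 + (467/2)×35.6 = $10,447.59
Cheaper: Q = 467.  Difference = $327.58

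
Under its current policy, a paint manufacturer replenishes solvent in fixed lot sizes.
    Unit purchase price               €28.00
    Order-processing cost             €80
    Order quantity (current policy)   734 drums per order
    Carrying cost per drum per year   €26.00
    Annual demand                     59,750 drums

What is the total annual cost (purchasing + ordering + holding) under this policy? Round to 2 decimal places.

€1,689,054.26

Annual ordering cost = (D/Q)·S = (59,750/734) × 80 = €6,512.26
Annual holding cost  = (Q/2)·H = (734/2) × 26 = €9,542.00
Purchase cost = D·C = 59,750 × 28 = €1,673,000.00
Total = €6,512.26 + €9,542.00 + €1,673,000.00 = €1,689,054.26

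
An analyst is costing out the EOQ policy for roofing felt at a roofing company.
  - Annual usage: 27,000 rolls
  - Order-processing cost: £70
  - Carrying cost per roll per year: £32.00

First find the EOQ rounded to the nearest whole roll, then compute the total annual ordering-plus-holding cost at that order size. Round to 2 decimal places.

EOQ = √(2DS/H) = √(2 × 27,000 × 70 / 32)
    = √(118,125.00) ≈ 343.69 → Q = 344 rolls
Ordering: D/Q × S = 27,000/344 × £70 = £5,494.19
Holding:  Q/2 × H = 344/2 × £32 = £5,504.00
Total = £5,494.19 + £5,504.00 = £10,998.19

£10,998.19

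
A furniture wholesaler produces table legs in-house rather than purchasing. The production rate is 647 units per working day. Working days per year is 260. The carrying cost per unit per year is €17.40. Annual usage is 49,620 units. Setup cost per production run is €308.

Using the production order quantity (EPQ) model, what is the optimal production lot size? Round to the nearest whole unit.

d = 49,620/260 = 190.8462 units/day;  effective holding cost H(1 − d/p) = 17.4·(1 − 190.8462/647) = 12.26751
Q* = √(2DS / H_eff) = √(2·49,620·308 / 12.26751) ≈ 1,578.49

1,578 units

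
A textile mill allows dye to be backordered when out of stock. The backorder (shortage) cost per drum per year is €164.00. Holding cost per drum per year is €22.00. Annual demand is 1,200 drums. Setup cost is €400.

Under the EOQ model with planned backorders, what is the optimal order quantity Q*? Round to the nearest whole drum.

Basic EOQ = √(2·1,200·400/22) = 208.893
Backorder adjustment √((H+b)/b) = √((22+164)/164) = 1.0650
Q* = 208.893 × 1.0650 ≈ 222.46

222 drums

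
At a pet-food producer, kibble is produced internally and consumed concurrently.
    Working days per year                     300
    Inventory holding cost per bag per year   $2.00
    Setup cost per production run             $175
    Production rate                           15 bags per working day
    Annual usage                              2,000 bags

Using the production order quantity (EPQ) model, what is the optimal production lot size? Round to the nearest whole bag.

794 bags

d = 2,000/300 = 6.6667 bags/day;  effective holding cost H(1 − d/p) = 2·(1 − 6.6667/15) = 1.11111
Q* = √(2DS / H_eff) = √(2·2,000·175 / 1.11111) ≈ 793.73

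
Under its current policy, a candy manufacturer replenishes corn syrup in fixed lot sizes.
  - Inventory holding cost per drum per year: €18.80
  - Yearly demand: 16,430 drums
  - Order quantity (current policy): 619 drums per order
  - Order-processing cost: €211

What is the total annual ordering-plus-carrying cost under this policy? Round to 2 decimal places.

€11,419.13

Annual ordering cost = (D/Q)·S = (16,430/619) × 211 = €5,600.53
Annual holding cost  = (Q/2)·H = (619/2) × 18.8 = €5,818.60
Total = €5,600.53 + €5,818.60 = €11,419.13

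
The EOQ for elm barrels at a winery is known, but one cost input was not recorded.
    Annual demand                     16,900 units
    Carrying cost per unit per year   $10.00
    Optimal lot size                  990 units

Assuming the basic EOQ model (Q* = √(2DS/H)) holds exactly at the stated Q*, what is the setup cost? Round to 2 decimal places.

$289.97

Since Q* = (2DS/H)^½, squaring gives Q*²·H = 2DS.
S = Q²H / (2D) = 990² × 10 / (2 × 16,900) = 289.9704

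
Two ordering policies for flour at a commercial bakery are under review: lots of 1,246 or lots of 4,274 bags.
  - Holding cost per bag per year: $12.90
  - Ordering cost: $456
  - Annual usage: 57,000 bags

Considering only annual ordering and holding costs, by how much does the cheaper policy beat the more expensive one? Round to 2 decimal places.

TC(Q) = (D/Q)S + (Q/2)H
TC(1,246) = (57,000/1,246)×456 + (1,246/2)×12.9 = $28,897.05
TC(4,274) = (57,000/4,274)×456 + (4,274/2)×12.9 = $33,648.72
Cheaper: Q = 1,246.  Difference = $4,751.67

$4,751.67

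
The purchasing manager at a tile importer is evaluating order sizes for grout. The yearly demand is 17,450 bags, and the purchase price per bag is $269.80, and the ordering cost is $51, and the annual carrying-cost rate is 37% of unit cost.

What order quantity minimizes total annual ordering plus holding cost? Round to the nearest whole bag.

134 bags

Carrying cost H = $269.8 × 37% = $99.8260/bag/yr
Optimal lot size Q* = (2 × 17,450 × $51 / $99.826)^½ ≈ 133.53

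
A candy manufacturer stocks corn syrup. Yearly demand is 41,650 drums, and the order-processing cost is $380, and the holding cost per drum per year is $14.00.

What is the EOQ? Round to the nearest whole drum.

1,504 drums

2DS/H = 2·41,650·380/14 = 2,261,000.00
EOQ = √2,261,000.00 ≈ 1,503.66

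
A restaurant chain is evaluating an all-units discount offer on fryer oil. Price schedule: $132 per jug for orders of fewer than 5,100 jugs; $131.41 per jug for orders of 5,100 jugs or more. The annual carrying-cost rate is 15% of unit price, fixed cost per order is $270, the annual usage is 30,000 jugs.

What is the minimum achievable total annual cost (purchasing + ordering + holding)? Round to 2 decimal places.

$3,977,909.77

H₁ = 15%×$132 = $19.8000;  H₂ = 15%×$131.41 = $19.7115
EOQ₁ = √(2×30,000×270/19.8000) = 904.53  (< 5,100, feasible at tier 1)
EOQ₂ = √(2×30,000×270/19.7115) = 906.56  (< 5,100 → use Q = 5,100 at tier-2 price)
TC(tier 1 (EOQ₁), Q≈904.5) = $3,977,909.77
TC(tier 2, Q≈5,100.0) = $3,994,152.56
Minimum at tier 1 (EOQ₁): $3,977,909.77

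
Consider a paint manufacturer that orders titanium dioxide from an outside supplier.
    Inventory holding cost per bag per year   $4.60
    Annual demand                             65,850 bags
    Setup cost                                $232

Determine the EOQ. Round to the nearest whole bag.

Q* = √(2·D·S / H) = √(2·65,850·232 / 4.6) = √6,642,260.9 ≈ 2,577.26

2,577 bags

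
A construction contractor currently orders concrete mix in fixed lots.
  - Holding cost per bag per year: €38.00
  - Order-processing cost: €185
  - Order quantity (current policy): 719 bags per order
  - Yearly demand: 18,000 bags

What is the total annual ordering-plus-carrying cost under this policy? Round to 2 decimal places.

€18,292.43

Orders/yr = 18,000/719 = 25.035; ordering cost = 25.035 × €185 = €4,631.43
Average inventory = 719/2 = 359.5; holding cost = 359.5 × €38 = €13,661.00
Total = €4,631.43 + €13,661.00 = €18,292.43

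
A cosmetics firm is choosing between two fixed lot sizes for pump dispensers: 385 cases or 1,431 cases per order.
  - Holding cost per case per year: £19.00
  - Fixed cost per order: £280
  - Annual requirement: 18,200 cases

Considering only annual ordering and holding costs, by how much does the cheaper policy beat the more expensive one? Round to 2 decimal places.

TC(Q) = (D/Q)S + (Q/2)H
TC(385) = (18,200/385)×280 + (385/2)×19 = £16,893.86
TC(1,431) = (18,200/1,431)×280 + (1,431/2)×19 = £17,155.65
Lots of 385 are cheaper by £261.78.

£261.78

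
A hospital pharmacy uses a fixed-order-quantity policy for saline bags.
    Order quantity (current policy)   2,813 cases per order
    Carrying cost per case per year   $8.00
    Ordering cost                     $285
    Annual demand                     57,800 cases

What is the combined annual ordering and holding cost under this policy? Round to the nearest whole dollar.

Orders/yr = 57,800/2,813 = 20.547; ordering cost = 20.547 × $285 = $5,856.03
Average inventory = 2,813/2 = 1406.5; holding cost = 1406.5 × $8 = $11,252.00
Total = $5,856.03 + $11,252.00 = $17,108.03

$17,108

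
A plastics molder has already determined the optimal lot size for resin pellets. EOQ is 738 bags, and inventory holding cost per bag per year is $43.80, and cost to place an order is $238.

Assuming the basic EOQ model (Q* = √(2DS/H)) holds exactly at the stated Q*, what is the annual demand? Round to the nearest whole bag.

From Q* = √(2DS/H) ⇒ Q*² = 2DS/H.
D = Q²H / (2S) = 738² × 43.8 / (2 × 238) = 50,116.40

50,116 bags per year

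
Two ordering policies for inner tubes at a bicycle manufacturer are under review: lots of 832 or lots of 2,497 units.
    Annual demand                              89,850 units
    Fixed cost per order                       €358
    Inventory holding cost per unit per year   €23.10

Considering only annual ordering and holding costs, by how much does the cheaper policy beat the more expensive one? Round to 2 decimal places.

Annual cost at Q: ordering D·S/Q plus holding Q·H/2.
TC(832) = (89,850/832)×358 + (832/2)×23.1 = €48,271.02
TC(2,497) = (89,850/2,497)×358 + (2,497/2)×23.1 = €41,722.33
Cheaper: Q = 2,497.  Difference = €6,548.69

€6,548.69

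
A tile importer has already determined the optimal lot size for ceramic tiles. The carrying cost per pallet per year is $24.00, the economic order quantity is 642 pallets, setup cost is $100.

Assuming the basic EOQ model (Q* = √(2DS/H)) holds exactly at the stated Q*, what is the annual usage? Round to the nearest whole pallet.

49,460 pallets per year

From Q* = √(2DS/H) ⇒ Q*² = 2DS/H.
D = Q²H / (2S) = 642² × 24 / (2 × 100) = 49,459.68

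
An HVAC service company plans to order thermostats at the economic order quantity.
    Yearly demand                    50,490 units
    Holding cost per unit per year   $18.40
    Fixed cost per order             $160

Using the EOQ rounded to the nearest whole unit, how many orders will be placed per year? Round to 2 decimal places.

53.88 orders per year

Optimal lot size Q* = (2 × 50,490 × $160 / $18.4)^½ ≈ 937.06 → Q = 937
N = D/Q = 50,490/937 ≈ 53.885 orders/yr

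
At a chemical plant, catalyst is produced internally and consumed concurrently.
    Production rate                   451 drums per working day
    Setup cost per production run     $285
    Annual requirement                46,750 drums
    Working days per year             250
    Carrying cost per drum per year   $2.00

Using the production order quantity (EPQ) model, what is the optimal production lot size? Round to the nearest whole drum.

d = 46,750/250 = 187.0000 drums/day;  effective holding cost H(1 − d/p) = 2·(1 − 187.0000/451) = 1.17073
Q* = √(2DS / H_eff) = √(2·46,750·285 / 1.17073) ≈ 4,770.89

4,771 drums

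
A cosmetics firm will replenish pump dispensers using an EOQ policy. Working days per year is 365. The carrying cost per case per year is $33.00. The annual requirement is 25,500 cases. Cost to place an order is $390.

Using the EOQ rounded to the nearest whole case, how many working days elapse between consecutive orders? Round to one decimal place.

2DS/H = 2·25,500·390/33 = 602,727.27
EOQ = √602,727.27 ≈ 776.36 → Q = 776 cases
Cycle time = (working days × Q)/D = (365 × 776) / 25,500 = 11.107 days

11.1 days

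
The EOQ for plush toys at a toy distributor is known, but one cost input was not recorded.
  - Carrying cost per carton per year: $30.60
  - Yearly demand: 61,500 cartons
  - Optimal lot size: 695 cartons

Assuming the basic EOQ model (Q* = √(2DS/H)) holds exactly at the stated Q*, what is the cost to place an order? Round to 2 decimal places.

$120.17

Since Q* = (2DS/H)^½, squaring gives Q*²·H = 2DS.
S = Q²H / (2D) = 695² × 30.6 / (2 × 61,500) = 120.1672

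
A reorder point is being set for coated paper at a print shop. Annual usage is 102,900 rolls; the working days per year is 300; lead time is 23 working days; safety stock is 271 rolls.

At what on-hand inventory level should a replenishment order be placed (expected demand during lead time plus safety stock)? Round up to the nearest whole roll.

8,160 rolls

Daily demand d = 102,900 / 300 = 343.000 rolls/day
Demand during lead time = 343.000 × 23 = 7,889.00
Reorder point = 7,889.00 + 271 = 8,160.00 → round up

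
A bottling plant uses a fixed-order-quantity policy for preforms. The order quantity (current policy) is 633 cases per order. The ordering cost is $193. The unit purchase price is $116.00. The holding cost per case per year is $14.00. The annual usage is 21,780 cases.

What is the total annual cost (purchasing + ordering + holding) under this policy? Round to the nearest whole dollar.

Orders/yr = 21,780/633 = 34.408; ordering cost = 34.408 × $193 = $6,640.66
Average inventory = 633/2 = 316.5; holding cost = 316.5 × $14 = $4,431.00
Purchase cost = D·C = 21,780 × 116 = $2,526,480.00
Total = $6,640.66 + $4,431.00 + $2,526,480.00 = $2,537,551.66

$2,537,552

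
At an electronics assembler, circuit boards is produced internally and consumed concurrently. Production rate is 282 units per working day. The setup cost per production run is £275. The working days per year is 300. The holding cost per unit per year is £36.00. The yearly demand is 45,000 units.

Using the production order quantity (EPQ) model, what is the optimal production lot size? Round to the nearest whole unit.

1,212 units

d = 45,000/300 = 150.0000 units/day;  effective holding cost H(1 − d/p) = 36·(1 − 150.0000/282) = 16.85106
Q* = √(2DS / H_eff) = √(2·45,000·275 / 16.85106) ≈ 1,211.92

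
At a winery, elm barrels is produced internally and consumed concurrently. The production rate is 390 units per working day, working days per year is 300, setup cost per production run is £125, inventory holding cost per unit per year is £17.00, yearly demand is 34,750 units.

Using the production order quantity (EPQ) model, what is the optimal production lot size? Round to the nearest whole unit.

Daily demand d = 34,750/300 = 115.833; p = 390; 1 − d/p = 0.70299
EPQ = √(2DS / (H(1 − d/p)))
    = √(2 × 34,750 × 125 / (17 × 0.70299)) ≈ 852.61

853 units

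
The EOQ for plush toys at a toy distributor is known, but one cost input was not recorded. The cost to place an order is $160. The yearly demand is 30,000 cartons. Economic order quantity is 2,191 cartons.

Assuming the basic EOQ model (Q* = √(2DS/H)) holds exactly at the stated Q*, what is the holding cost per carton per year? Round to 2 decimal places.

$2.00

Since Q* = (2DS/H)^½, squaring gives Q*²·H = 2DS.
H = 2DS / Q² = 2 × 30,000 × 160 / 2,191² = 1.9998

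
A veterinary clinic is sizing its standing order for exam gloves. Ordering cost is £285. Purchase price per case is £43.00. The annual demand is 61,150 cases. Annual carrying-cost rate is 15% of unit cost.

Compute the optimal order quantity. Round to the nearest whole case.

2,325 cases

Carrying cost H = £43 × 15% = £6.4500/case/yr
Q* = √(2·D·S / H) = √(2·61,150·285 / 6.45) = √5,403,953.5 ≈ 2,324.64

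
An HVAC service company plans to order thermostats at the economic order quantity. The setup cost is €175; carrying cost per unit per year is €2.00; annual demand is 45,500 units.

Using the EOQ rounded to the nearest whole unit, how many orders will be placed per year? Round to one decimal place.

Optimal lot size Q* = (2 × 45,500 × €175 / €2)^½ ≈ 2,821.79 → Q = 2,822
Orders per year = D/Q = 45,500 / 2,822 = 16.123

16.1 orders per year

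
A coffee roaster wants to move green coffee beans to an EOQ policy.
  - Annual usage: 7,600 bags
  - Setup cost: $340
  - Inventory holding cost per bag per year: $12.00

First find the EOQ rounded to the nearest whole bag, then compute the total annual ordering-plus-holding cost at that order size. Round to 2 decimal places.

$7,875.02

Q* = √(2·D·S / H) = √(2·7,600·340 / 12) = √430,666.7 ≈ 656.25 → Q = 656 bags
Annual ordering cost = (D/Q)·S = (7,600/656) × 340 = $3,939.02
Annual holding cost  = (Q/2)·H = (656/2) × 12 = $3,936.00
Total = $3,939.02 + $3,936.00 = $7,875.02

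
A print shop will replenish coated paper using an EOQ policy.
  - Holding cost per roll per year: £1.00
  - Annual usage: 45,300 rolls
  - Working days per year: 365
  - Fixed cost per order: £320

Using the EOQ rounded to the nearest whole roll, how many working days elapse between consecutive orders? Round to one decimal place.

43.4 days

Q* = √(2·D·S / H) = √(2·45,300·320 / 1) = √28,992,000.0 ≈ 5,384.42 → Q = 5,384 rolls
Days between orders = 365 / (D/Q) = 365 / 8.414 ≈ 43.381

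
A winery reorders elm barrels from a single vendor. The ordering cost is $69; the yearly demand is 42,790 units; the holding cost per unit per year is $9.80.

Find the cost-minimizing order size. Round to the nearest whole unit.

EOQ = √(2DS/H) = √(2 × 42,790 × 69 / 9.8)
    = √(602,553.06) ≈ 776.24

776 units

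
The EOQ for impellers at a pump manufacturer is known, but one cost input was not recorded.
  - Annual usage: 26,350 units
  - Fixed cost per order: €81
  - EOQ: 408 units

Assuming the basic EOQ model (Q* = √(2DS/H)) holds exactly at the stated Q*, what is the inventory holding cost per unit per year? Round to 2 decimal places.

€25.64

EOQ relation: Q² = 2DS/H, so rearrange for the unknown.
H = 2DS / Q² = 2 × 26,350 × 81 / 408² = 25.6434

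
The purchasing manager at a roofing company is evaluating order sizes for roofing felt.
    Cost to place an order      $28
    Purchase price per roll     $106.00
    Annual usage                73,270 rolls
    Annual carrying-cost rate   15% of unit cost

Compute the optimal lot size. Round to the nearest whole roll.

Carrying cost H = $106 × 15% = $15.9000/roll/yr
Q* = √(2·D·S / H) = √(2·73,270·28 / 15.9) = √258,057.9 ≈ 507.99

508 rolls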